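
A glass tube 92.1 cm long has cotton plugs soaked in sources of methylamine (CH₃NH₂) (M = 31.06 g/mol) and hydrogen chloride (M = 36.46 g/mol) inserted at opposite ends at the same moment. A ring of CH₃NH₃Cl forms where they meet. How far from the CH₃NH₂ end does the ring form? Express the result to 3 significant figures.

Distances travelled in equal time are proportional to diffusion rates, so d_CH₃NH₂/d_HCl = √(M_HCl/M_CH₃NH₂) = √(36.46/31.06) = 1.083.
With d_CH₃NH₂ + d_HCl = 92.1 cm, d_HCl = 92.1/(1 + 1.083) = 44.21 cm.
d_CH₃NH₂ = 92.1 − 44.21 = 47.9 cm.

47.9 cm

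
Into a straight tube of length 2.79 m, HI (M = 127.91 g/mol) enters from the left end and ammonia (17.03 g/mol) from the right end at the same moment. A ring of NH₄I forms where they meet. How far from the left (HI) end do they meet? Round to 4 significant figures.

0.7459 m

Graham's law gives d_HI/d_NH₃ = rate_HI/rate_NH₃ = √(M_NH₃/M_HI) = √(17.03/127.91) = 0.3649.
With d_HI + d_NH₃ = 2.79 m, d_NH₃ = 2.79/(1 + 0.3649) = 2.044 m.
d_HI = 2.79 − 2.044 = 0.7459 m.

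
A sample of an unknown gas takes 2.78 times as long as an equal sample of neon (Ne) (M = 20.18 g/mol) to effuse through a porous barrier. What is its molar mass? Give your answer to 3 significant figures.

156 g/mol

Since effusion rate ∝ 1/√M, t_X/t_Ne = √(M_X/M_Ne).
2.78 = √(M_X/20.18)
M_X = 20.18 × 2.78² = 20.18 × 7.728 = 156 g/mol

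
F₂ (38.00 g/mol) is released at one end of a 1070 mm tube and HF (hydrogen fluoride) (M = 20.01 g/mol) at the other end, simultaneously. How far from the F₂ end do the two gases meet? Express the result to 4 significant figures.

Graham's law gives d_F₂/d_HF = rate_F₂/rate_HF = √(M_HF/M_F₂) = √(20.01/38.00) = 0.7257.
With d_F₂ + d_HF = 1070 mm, d_HF = 1070/(1 + 0.7257) = 620.1 mm.
d_F₂ = 1070 − 620.1 = 449.9 mm.

449.9 mm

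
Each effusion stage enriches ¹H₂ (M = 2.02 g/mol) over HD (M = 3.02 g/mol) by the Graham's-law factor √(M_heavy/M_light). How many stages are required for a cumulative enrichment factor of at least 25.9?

17

With α = √(3.02/2.02) per stage, ln α = ½ ln(1.49505) = 0.2011.
Need α^N ≥ 25.9 ⇒ N ≥ ln(25.9) / ln α = 3.254 / 0.2011 = 16.18.
Minimum whole number of stages: N = 17.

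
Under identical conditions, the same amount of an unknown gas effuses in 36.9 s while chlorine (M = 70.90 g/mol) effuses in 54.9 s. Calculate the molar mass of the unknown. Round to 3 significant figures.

32.0 g/mol

Graham's law gives t_X/t_Cl₂ = √(M_X/M_Cl₂).
36.9/54.9 = 0.6721 = √(M_X/70.90)
M_X = 70.90 × 0.6721² = 70.90 × 0.4518 = 32.0 g/mol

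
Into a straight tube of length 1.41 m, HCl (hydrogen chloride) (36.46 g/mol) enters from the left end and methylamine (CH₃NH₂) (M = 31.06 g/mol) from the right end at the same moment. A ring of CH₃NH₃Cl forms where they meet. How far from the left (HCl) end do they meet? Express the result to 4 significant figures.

The fronts meet when d_HCl + d_CH₃NH₂ = L with d_HCl/d_CH₃NH₂ = √(M_CH₃NH₂/M_HCl) (Graham's law). Here √(M_CH₃NH₂/M_HCl) = √(31.06/36.46) = 0.9230.
With d_HCl + d_CH₃NH₂ = 1.41 m, d_CH₃NH₂ = 1.41/(1 + 0.9230) = 0.7332 m.
d_HCl = 1.41 − 0.7332 = 0.6768 m.

0.6768 m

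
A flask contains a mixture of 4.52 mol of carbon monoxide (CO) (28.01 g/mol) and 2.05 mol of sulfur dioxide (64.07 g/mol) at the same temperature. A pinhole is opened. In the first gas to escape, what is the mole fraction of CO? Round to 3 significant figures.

Effusion rate of each component ∝ n_i/√M_i (partial pressure × 1/√M).
Mole fraction of CO in the effusate = (n_CO/√M_CO) / (n_CO/√M_CO + n_SO₂/√M_SO₂)
= (4.52/√28.01) / (4.52/√28.01 + 2.05/√64.07) = 0.8540/(0.8540 + 0.2561) = 0.769.

0.769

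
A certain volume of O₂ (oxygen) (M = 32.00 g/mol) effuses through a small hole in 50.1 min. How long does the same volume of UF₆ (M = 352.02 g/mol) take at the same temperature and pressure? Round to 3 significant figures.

166 min

Graham's law gives t_UF₆/t_O₂ = √(M_UF₆/M_O₂) = √(352.02/32.00) = √11.00 = 3.317.
So the time for UF₆ is 50.1 × 3.317 = 166 min.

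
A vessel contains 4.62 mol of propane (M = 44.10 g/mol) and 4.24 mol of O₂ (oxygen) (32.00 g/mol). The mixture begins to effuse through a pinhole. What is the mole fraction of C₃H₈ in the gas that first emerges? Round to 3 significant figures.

0.481

The effusion rate of species i is ∝ p_i/√M_i ∝ n_i/√M_i.
So x_C₃H₈ in the escaping gas = (n_C₃H₈/√M_C₃H₈) / Σ(n_i/√M_i)
= (4.62/√44.10) / (4.62/√44.10 + 4.24/√32.00) = 0.6957/(0.6957 + 0.7495) = 0.481.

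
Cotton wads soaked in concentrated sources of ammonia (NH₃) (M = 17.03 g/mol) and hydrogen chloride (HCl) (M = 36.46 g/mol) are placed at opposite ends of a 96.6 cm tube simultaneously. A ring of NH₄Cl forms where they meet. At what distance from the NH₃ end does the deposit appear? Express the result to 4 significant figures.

57.38 cm

Distances travelled in equal time are proportional to diffusion rates, so d_NH₃/d_HCl = √(M_HCl/M_NH₃) = √(36.46/17.03) = 1.463.
With d_NH₃ + d_HCl = 96.6 cm, d_HCl = 96.6/(1 + 1.463) = 39.22 cm.
d_NH₃ = 96.6 − 39.22 = 57.38 cm.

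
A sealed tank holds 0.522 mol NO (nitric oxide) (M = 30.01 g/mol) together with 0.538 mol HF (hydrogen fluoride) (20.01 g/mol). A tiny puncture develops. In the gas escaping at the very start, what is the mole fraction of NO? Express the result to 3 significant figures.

Rate_i ∝ x_i/√M_i (Graham's law weighted by mole fraction), so the effusate composition follows n_i/√M_i.
Mole fraction of NO in the effusate = (n_NO/√M_NO) / (n_NO/√M_NO + n_HF/√M_HF)
= (0.522/√30.01) / (0.522/√30.01 + 0.538/√20.01) = 0.09529/(0.09529 + 0.1203) = 0.442.

0.442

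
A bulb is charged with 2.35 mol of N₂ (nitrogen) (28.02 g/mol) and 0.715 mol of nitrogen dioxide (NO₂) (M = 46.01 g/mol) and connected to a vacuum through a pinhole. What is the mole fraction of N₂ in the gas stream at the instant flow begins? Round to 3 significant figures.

0.808

Effusion rate of each component ∝ n_i/√M_i (partial pressure × 1/√M).
So x_N₂ in the escaping gas = (n_N₂/√M_N₂) / Σ(n_i/√M_i)
= (2.35/√28.02) / (2.35/√28.02 + 0.715/√46.01) = 0.4439/(0.4439 + 0.1054) = 0.808.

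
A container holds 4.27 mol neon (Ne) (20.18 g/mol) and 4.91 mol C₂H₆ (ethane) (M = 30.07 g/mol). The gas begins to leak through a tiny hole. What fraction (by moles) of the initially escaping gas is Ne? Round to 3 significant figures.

0.515

The effusion rate of species i is ∝ p_i/√M_i ∝ n_i/√M_i.
x_Ne(eff) = (n_Ne/√M_Ne) / (n_Ne/√M_Ne + n_C₂H₆/√M_C₂H₆)
= (4.27/√20.18) / (4.27/√20.18 + 4.91/√30.07) = 0.9505/(0.9505 + 0.8954) = 0.515.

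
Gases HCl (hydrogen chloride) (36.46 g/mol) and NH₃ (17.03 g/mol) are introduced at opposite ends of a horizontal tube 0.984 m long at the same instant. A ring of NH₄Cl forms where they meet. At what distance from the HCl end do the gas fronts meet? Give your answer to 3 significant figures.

0.399 m

Distances travelled in equal time are proportional to diffusion rates, so d_HCl/d_NH₃ = √(M_NH₃/M_HCl) = √(17.03/36.46) = 0.6834.
With d_HCl + d_NH₃ = 0.984 m, d_NH₃ = 0.984/(1 + 0.6834) = 0.5845 m.
d_HCl = 0.984 − 0.5845 = 0.399 m.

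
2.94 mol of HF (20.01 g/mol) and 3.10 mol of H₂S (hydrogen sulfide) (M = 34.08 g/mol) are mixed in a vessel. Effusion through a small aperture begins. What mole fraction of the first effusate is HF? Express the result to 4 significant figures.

0.5531

Each component's effusion rate ∝ (its partial pressure)·(1/√M) ∝ n_i/√M_i.
x_HF(eff) = (n_HF/√M_HF) / (n_HF/√M_HF + n_H₂S/√M_H₂S)
= (2.94/√20.01) / (2.94/√20.01 + 3.10/√34.08) = 0.6572/(0.6572 + 0.5310) = 0.5531.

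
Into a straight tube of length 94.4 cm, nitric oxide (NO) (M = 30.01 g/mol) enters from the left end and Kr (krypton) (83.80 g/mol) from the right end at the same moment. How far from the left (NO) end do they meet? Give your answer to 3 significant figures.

59.1 cm

Distances travelled in equal time are proportional to diffusion rates, so d_NO/d_Kr = √(M_Kr/M_NO) = √(83.80/30.01) = 1.671.
With d_NO + d_Kr = 94.4 cm, d_Kr = 94.4/(1 + 1.671) = 35.34 cm.
d_NO = 94.4 − 35.34 = 59.1 cm.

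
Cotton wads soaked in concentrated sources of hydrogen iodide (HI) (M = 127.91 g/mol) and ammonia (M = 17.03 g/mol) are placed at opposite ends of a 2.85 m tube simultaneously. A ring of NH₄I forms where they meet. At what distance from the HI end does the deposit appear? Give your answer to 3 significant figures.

Distances travelled in equal time are proportional to diffusion rates, so d_HI/d_NH₃ = √(M_NH₃/M_HI) = √(17.03/127.91) = 0.3649.
With d_HI + d_NH₃ = 2.85 m, d_NH₃ = 2.85/(1 + 0.3649) = 2.088 m.
d_HI = 2.85 − 2.088 = 0.762 m.

0.762 m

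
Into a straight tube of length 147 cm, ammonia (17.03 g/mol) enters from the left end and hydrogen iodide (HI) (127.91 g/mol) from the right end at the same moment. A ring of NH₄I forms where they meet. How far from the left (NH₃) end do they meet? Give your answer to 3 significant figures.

In equal time, each gas travels a distance ∝ its rate ∝ 1/√M, so d_NH₃/d_HI = √(M_HI/M_NH₃) = √(127.91/17.03) = 2.741.
With d_NH₃ + d_HI = 147 cm, d_HI = 147/(1 + 2.741) = 39.30 cm.
d_NH₃ = 147 − 39.30 = 108 cm.

108 cm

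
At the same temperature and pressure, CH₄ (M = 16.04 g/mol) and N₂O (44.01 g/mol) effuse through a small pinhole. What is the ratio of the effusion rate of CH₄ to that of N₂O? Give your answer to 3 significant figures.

1.66

Since effusion rate ∝ 1/√M, rate_CH₄/rate_N₂O = √(M_N₂O/M_CH₄) = √(44.01/16.04) = √2.744 = 1.66.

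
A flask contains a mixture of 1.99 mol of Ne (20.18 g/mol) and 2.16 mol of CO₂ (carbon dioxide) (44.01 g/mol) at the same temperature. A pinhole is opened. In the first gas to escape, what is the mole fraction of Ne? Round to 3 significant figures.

0.576

Effusion rate of each component ∝ n_i/√M_i (partial pressure × 1/√M).
So x_Ne in the escaping gas = (n_Ne/√M_Ne) / Σ(n_i/√M_i)
= (1.99/√20.18) / (1.99/√20.18 + 2.16/√44.01) = 0.4430/(0.4430 + 0.3256) = 0.576.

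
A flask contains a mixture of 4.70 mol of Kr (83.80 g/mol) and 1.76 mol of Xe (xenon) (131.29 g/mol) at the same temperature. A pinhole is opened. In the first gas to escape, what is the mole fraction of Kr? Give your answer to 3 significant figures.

0.770

The effusion rate of species i is ∝ p_i/√M_i ∝ n_i/√M_i.
So x_Kr in the escaping gas = (n_Kr/√M_Kr) / Σ(n_i/√M_i)
= (4.70/√83.80) / (4.70/√83.80 + 1.76/√131.29) = 0.5134/(0.5134 + 0.1536) = 0.770.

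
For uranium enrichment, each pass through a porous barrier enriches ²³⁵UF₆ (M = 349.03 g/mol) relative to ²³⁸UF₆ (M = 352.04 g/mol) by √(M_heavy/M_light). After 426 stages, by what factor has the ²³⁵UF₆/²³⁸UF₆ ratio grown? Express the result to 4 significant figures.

After 426 stages the ratio has grown by (√(352.04/349.03))^426 = (352.04/349.03)^(426/2).
= 1.00862^213 = 6.228.

6.228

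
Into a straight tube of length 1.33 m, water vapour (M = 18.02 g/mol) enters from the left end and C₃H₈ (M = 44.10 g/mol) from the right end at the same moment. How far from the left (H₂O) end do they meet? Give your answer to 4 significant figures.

In equal time, each gas travels a distance ∝ its rate ∝ 1/√M, so d_H₂O/d_C₃H₈ = √(M_C₃H₈/M_H₂O) = √(44.10/18.02) = 1.564.
With d_H₂O + d_C₃H₈ = 1.33 m, d_C₃H₈ = 1.33/(1 + 1.564) = 0.5186 m.
d_H₂O = 1.33 − 0.5186 = 0.8114 m.

0.8114 m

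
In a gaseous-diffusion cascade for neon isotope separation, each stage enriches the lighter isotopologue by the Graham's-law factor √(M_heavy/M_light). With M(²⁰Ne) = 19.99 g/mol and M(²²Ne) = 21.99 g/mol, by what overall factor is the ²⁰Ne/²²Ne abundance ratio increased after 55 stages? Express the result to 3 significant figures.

After 55 stages the ratio has grown by (√(21.99/19.99))^55 = (21.99/19.99)^(55/2).
= 1.10005^(55/2) = 13.8.

13.8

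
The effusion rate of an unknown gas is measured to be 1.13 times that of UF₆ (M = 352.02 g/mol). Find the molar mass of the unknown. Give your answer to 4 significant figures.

By Graham's law, rate_X/rate_UF₆ = √(M_UF₆/M_X).
1.13 = √(352.02/M_X)
M_X = 352.02 / 1.13² = 352.02 / 1.277 = 275.7 g/mol

275.7 g/mol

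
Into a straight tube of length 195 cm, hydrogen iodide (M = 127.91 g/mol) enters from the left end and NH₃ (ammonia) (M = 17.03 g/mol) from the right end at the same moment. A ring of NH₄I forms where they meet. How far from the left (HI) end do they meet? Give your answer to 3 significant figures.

52.1 cm

In equal time, each gas travels a distance ∝ its rate ∝ 1/√M, so d_HI/d_NH₃ = √(M_NH₃/M_HI) = √(17.03/127.91) = 0.3649.
With d_HI + d_NH₃ = 195 cm, d_NH₃ = 195/(1 + 0.3649) = 142.9 cm.
d_HI = 195 − 142.9 = 52.1 cm.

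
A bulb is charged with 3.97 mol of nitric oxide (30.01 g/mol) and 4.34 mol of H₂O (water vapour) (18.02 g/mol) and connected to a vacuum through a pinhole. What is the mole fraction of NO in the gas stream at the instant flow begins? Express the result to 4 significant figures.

0.4148

Each component's effusion rate ∝ (its partial pressure)·(1/√M) ∝ n_i/√M_i.
So x_NO in the escaping gas = (n_NO/√M_NO) / Σ(n_i/√M_i)
= (3.97/√30.01) / (3.97/√30.01 + 4.34/√18.02) = 0.7247/(0.7247 + 1.022) = 0.4148.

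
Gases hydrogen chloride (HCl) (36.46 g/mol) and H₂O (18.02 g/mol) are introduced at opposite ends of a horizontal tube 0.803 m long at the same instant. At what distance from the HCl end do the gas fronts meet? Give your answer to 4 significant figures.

In equal time, each gas travels a distance ∝ its rate ∝ 1/√M, so d_HCl/d_H₂O = √(M_H₂O/M_HCl) = √(18.02/36.46) = 0.7030.
With d_HCl + d_H₂O = 0.803 m, d_H₂O = 0.803/(1 + 0.7030) = 0.4715 m.
d_HCl = 0.803 − 0.4715 = 0.3315 m.

0.3315 m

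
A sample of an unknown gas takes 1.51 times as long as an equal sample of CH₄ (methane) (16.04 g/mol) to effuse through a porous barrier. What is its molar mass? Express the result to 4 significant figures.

36.57 g/mol

By Graham's law, t_X/t_CH₄ = √(M_X/M_CH₄).
1.51 = √(M_X/16.04)
M_X = 16.04 × 1.51² = 16.04 × 2.280 = 36.57 g/mol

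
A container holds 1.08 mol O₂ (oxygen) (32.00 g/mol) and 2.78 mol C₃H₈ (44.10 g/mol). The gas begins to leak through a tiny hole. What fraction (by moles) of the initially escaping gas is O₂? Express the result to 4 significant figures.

0.3132

Rate_i ∝ x_i/√M_i (Graham's law weighted by mole fraction), so the effusate composition follows n_i/√M_i.
Mole fraction of O₂ in the effusate = (n_O₂/√M_O₂) / (n_O₂/√M_O₂ + n_C₃H₈/√M_C₃H₈)
= (1.08/√32.00) / (1.08/√32.00 + 2.78/√44.10) = 0.1909/(0.1909 + 0.4186) = 0.3132.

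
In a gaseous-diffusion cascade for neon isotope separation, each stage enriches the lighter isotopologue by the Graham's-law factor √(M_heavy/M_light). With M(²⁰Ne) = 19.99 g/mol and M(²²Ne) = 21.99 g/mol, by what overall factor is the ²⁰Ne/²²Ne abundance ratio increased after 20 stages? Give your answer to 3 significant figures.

Overall factor = α^20 with α = √(21.99/19.99), i.e. (21.99/19.99)^(20/2).
= 1.10005^10 = 2.59.

2.59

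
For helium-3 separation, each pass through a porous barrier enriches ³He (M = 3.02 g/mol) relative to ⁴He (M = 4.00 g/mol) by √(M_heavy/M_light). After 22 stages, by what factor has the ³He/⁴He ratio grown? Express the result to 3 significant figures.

22.0

After 22 stages the ratio has grown by (√(4.00/3.02))^22 = (4.00/3.02)^(22/2).
= 1.32450^11 = 22.0.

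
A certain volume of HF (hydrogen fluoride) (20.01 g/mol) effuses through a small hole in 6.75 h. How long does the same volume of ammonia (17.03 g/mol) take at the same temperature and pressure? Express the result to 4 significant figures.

Since effusion rate ∝ 1/√M, t_NH₃/t_HF = √(M_NH₃/M_HF) = √(17.03/20.01) = √0.8511 = 0.9225.
So the time for NH₃ is 6.75 × 0.9225 = 6.227 h.

6.227 h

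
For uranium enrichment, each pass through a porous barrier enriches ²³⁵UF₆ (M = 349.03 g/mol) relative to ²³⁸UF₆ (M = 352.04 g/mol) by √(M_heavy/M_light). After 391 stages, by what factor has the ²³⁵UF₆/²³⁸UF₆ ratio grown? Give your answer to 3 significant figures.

The single-stage factor is √(M_heavy/M_light), so 391 stages give [√(352.04/349.03)]^391 = (352.04/349.03)^(391/2).
= 1.00862^(391/2) = 5.36.

5.36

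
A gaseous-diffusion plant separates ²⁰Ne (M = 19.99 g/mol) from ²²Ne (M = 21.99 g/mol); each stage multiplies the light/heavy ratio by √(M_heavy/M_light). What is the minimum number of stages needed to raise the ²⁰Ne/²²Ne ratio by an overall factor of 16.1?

59

With α = √(21.99/19.99) per stage, ln α = ½ ln(1.10005) = 0.04768.
Need α^N ≥ 16.1 ⇒ N ≥ ln(16.1) / ln α = 2.779 / 0.04768 = 58.28.
Rounding up, N = 59 stages.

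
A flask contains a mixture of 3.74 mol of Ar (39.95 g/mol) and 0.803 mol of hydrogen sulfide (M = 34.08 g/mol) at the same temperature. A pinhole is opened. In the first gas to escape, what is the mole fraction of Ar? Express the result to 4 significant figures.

0.8114

Rate_i ∝ x_i/√M_i (Graham's law weighted by mole fraction), so the effusate composition follows n_i/√M_i.
x_Ar(eff) = (n_Ar/√M_Ar) / (n_Ar/√M_Ar + n_H₂S/√M_H₂S)
= (3.74/√39.95) / (3.74/√39.95 + 0.803/√34.08) = 0.5917/(0.5917 + 0.1376) = 0.8114.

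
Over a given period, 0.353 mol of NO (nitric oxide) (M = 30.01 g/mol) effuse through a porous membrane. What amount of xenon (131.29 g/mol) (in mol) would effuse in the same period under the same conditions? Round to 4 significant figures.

From Graham's law, rate_Xe/rate_NO = √(M_NO/M_Xe) = √(30.01/131.29) = √0.2286 = 0.4781.
So the amount for Xe is 0.353 × 0.4781 = 0.1688 mol.

0.1688 mol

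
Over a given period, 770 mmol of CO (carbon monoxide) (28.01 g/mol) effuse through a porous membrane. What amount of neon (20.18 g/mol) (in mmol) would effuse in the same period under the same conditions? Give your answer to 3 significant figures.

By Graham's law, rate_Ne/rate_CO = √(M_CO/M_Ne) = √(28.01/20.18) = √1.388 = 1.178.
So the amount for Ne is 770 × 1.178 = 907 mmol.

907 mmol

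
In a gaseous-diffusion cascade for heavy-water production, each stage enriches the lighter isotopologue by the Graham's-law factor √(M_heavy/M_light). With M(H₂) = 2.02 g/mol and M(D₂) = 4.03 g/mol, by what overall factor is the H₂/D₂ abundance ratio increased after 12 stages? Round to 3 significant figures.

After 12 stages the ratio has grown by (√(4.03/2.02))^12 = (4.03/2.02)^(12/2).
= 1.99505^6 = 63.1.

63.1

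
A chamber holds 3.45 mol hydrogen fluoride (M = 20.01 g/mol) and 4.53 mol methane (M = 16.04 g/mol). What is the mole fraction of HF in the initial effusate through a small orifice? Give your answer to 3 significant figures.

0.405

Effusion rate of each component ∝ n_i/√M_i (partial pressure × 1/√M).
So x_HF in the escaping gas = (n_HF/√M_HF) / Σ(n_i/√M_i)
= (3.45/√20.01) / (3.45/√20.01 + 4.53/√16.04) = 0.7713/(0.7713 + 1.131) = 0.405.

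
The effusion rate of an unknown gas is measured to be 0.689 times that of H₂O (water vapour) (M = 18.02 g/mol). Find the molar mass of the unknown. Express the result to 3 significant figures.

38.0 g/mol

From Graham's law, rate_X/rate_H₂O = √(M_H₂O/M_X).
0.689 = √(18.02/M_X)
M_X = 18.02 / 0.689² = 18.02 / 0.4747 = 38.0 g/mol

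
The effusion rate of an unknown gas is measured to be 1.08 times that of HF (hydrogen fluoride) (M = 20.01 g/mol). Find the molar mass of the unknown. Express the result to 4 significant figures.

17.16 g/mol

By Graham's law, rate_X/rate_HF = √(M_HF/M_X).
1.08 = √(20.01/M_X)
M_X = 20.01 / 1.08² = 20.01 / 1.166 = 17.16 g/mol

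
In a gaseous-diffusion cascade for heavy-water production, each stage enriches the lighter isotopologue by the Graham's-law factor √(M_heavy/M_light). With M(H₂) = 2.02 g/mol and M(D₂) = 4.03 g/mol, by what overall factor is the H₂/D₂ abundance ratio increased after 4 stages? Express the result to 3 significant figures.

3.98

After 4 stages the ratio has grown by (√(4.03/2.02))^4 = (4.03/2.02)^(4/2).
= 1.99505^2 = 3.98.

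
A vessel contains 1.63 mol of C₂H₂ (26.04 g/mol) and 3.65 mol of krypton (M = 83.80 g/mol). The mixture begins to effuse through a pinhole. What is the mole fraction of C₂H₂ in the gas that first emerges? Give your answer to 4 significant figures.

Rate_i ∝ x_i/√M_i (Graham's law weighted by mole fraction), so the effusate composition follows n_i/√M_i.
x_C₂H₂(eff) = (n_C₂H₂/√M_C₂H₂) / (n_C₂H₂/√M_C₂H₂ + n_Kr/√M_Kr)
= (1.63/√26.04) / (1.63/√26.04 + 3.65/√83.80) = 0.3194/(0.3194 + 0.3987) = 0.4448.

0.4448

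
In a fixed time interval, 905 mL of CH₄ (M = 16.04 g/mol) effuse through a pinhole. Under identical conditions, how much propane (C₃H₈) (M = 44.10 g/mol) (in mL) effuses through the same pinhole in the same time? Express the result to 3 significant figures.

546 mL

By Graham's law, rate_C₃H₈/rate_CH₄ = √(M_CH₄/M_C₃H₈) = √(16.04/44.10) = √0.3637 = 0.6031.
So the volume for C₃H₈ is 905 × 0.6031 = 546 mL.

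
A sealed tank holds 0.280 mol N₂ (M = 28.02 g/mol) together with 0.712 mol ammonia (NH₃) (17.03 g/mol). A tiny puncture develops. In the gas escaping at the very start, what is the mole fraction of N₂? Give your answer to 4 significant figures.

0.2346

Each component's effusion rate ∝ (its partial pressure)·(1/√M) ∝ n_i/√M_i.
Mole fraction of N₂ in the effusate = (n_N₂/√M_N₂) / (n_N₂/√M_N₂ + n_NH₃/√M_NH₃)
= (0.280/√28.02) / (0.280/√28.02 + 0.712/√17.03) = 0.05290/(0.05290 + 0.1725) = 0.2346.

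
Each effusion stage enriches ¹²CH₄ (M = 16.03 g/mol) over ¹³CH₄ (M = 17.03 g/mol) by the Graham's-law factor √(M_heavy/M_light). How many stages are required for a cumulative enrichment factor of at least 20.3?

100

Single-stage factor α = √(17.03/16.03), so ln α = ½ ln(1.06238) = 0.03026.
Need α^N ≥ 20.3 ⇒ N ≥ ln(20.3) / ln α = 3.011 / 0.03026 = 99.50.
Minimum whole number of stages: N = 100.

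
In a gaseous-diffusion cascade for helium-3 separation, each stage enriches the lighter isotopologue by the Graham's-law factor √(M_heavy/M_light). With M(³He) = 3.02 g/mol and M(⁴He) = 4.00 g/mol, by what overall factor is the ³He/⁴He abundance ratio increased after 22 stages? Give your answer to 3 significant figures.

After 22 stages the ratio has grown by (√(4.00/3.02))^22 = (4.00/3.02)^(22/2).
= 1.32450^11 = 22.0.

22.0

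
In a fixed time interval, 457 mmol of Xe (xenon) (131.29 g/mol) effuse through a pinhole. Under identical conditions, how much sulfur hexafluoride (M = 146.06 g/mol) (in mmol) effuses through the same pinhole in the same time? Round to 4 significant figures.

433.3 mmol

By Graham's law, rate_SF₆/rate_Xe = √(M_Xe/M_SF₆) = √(131.29/146.06) = √0.8989 = 0.9481.
So the amount for SF₆ is 457 × 0.9481 = 433.3 mmol.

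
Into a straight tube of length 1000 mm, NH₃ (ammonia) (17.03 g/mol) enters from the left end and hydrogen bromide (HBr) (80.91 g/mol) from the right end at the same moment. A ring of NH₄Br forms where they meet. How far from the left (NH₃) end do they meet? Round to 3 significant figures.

686 mm

Distances travelled in equal time are proportional to diffusion rates, so d_NH₃/d_HBr = √(M_HBr/M_NH₃) = √(80.91/17.03) = 2.180.
With d_NH₃ + d_HBr = 1000 mm, d_HBr = 1000/(1 + 2.180) = 314.5 mm.
d_NH₃ = 1000 − 314.5 = 686 mm.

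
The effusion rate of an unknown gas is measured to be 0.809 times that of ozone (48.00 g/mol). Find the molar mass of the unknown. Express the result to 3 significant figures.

73.3 g/mol

Using Graham's law: rate_X/rate_O₃ = √(M_O₃/M_X).
0.809 = √(48.00/M_X)
M_X = 48.00 / 0.809² = 48.00 / 0.6545 = 73.3 g/mol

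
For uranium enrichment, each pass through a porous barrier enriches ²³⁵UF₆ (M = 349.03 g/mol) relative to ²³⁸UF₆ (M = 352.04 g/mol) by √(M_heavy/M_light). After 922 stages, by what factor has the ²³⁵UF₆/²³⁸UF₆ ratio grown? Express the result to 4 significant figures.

52.38

Each stage multiplies the ratio by α = √(352.04/349.03), so after 922 stages the overall factor is α^922 = (352.04/349.03)^(922/2).
= 1.00862^461 = 52.38.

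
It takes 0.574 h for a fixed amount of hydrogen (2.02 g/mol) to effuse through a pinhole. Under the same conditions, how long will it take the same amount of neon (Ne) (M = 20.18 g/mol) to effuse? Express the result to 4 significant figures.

1.814 h

Since effusion rate ∝ 1/√M, t_Ne/t_H₂ = √(M_Ne/M_H₂) = √(20.18/2.02) = √9.990 = 3.161.
So the time for Ne is 0.574 × 3.161 = 1.814 h.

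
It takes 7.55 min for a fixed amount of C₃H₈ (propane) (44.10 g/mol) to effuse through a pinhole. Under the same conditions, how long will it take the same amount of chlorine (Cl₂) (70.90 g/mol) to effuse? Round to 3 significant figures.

9.57 min

Since effusion rate ∝ 1/√M, t_Cl₂/t_C₃H₈ = √(M_Cl₂/M_C₃H₈) = √(70.90/44.10) = √1.608 = 1.268.
So the time for Cl₂ is 7.55 × 1.268 = 9.57 min.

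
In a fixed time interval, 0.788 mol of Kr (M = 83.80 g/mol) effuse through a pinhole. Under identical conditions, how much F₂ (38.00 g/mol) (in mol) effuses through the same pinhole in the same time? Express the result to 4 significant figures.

Graham's law gives rate_F₂/rate_Kr = √(M_Kr/M_F₂) = √(83.80/38.00) = √2.205 = 1.485.
So the amount for F₂ is 0.788 × 1.485 = 1.170 mol.

1.170 mol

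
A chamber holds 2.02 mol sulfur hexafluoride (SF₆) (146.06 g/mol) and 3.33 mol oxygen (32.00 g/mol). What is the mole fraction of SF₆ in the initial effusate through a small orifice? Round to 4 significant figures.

The effusion rate of species i is ∝ p_i/√M_i ∝ n_i/√M_i.
So x_SF₆ in the escaping gas = (n_SF₆/√M_SF₆) / Σ(n_i/√M_i)
= (2.02/√146.06) / (2.02/√146.06 + 3.33/√32.00) = 0.1671/(0.1671 + 0.5887) = 0.2211.

0.2211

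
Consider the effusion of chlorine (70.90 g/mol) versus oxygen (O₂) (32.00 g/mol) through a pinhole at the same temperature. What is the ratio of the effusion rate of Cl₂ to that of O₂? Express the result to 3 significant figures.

0.672

Since effusion rate ∝ 1/√M, rate_Cl₂/rate_O₂ = √(M_O₂/M_Cl₂) = √(32.00/70.90) = √0.4513 = 0.672.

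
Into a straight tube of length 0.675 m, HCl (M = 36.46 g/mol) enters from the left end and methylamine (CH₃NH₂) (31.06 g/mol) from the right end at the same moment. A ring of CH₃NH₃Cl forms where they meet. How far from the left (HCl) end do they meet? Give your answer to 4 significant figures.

0.3240 m

Distances travelled in equal time are proportional to diffusion rates, so d_HCl/d_CH₃NH₂ = √(M_CH₃NH₂/M_HCl) = √(31.06/36.46) = 0.9230.
With d_HCl + d_CH₃NH₂ = 0.675 m, d_CH₃NH₂ = 0.675/(1 + 0.9230) = 0.3510 m.
d_HCl = 0.675 − 0.3510 = 0.3240 m.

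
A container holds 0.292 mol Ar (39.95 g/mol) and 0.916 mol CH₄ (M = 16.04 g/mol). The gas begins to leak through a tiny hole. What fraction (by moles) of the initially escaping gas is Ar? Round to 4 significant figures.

0.1680

Effusion rate of each component ∝ n_i/√M_i (partial pressure × 1/√M).
Mole fraction of Ar in the effusate = (n_Ar/√M_Ar) / (n_Ar/√M_Ar + n_CH₄/√M_CH₄)
= (0.292/√39.95) / (0.292/√39.95 + 0.916/√16.04) = 0.04620/(0.04620 + 0.2287) = 0.1680.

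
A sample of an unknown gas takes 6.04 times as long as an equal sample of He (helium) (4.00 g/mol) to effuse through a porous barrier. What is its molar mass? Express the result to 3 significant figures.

From Graham's law, t_X/t_He = √(M_X/M_He).
6.04 = √(M_X/4.00)
M_X = 4.00 × 6.04² = 4.00 × 36.48 = 146 g/mol

146 g/mol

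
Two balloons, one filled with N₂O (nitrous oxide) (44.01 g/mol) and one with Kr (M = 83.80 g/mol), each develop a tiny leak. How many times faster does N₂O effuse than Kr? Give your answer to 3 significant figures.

Graham's law gives rate_N₂O/rate_Kr = √(M_Kr/M_N₂O) = √(83.80/44.01) = √1.904 = 1.38.

1.38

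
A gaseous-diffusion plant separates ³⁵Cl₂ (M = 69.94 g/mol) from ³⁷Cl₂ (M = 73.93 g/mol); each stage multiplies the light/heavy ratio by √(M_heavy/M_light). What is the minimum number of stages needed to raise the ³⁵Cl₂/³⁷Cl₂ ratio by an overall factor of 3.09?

With α = √(73.93/69.94) per stage, ln α = ½ ln(1.05705) = 0.02774.
Need α^N ≥ 3.09 ⇒ N ≥ ln(3.09) / ln α = 1.128 / 0.02774 = 40.67.
Rounding up, N = 41 stages.

41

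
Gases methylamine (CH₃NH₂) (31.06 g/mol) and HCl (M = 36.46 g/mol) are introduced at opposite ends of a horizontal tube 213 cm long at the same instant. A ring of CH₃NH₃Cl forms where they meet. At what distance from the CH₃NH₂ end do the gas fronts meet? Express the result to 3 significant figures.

111 cm

Graham's law gives d_CH₃NH₂/d_HCl = rate_CH₃NH₂/rate_HCl = √(M_HCl/M_CH₃NH₂) = √(36.46/31.06) = 1.083.
With d_CH₃NH₂ + d_HCl = 213 cm, d_HCl = 213/(1 + 1.083) = 102.2 cm.
d_CH₃NH₂ = 213 − 102.2 = 111 cm.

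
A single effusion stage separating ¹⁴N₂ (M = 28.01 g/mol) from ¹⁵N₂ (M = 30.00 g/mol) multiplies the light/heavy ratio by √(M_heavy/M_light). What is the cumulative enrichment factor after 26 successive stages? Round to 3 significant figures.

2.44

Overall factor = α^26 with α = √(30.00/28.01), i.e. (30.00/28.01)^(26/2).
= 1.07105^13 = 2.44.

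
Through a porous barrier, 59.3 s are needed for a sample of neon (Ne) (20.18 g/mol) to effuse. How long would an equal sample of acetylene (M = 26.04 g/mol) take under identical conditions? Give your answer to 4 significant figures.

67.36 s

Using Graham's law: t_C₂H₂/t_Ne = √(M_C₂H₂/M_Ne) = √(26.04/20.18) = √1.290 = 1.136.
So the time for C₂H₂ is 59.3 × 1.136 = 67.36 s.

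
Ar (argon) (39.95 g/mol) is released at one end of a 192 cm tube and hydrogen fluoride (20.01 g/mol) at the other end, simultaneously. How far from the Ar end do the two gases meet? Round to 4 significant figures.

79.57 cm

In equal time, each gas travels a distance ∝ its rate ∝ 1/√M, so d_Ar/d_HF = √(M_HF/M_Ar) = √(20.01/39.95) = 0.7077.
With d_Ar + d_HF = 192 cm, d_HF = 192/(1 + 0.7077) = 112.4 cm.
d_Ar = 192 − 112.4 = 79.57 cm.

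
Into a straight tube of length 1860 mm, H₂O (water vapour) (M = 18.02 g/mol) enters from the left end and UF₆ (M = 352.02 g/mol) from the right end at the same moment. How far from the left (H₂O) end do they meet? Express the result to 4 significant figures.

Distances travelled in equal time are proportional to diffusion rates, so d_H₂O/d_UF₆ = √(M_UF₆/M_H₂O) = √(352.02/18.02) = 4.420.
With d_H₂O + d_UF₆ = 1860 mm, d_UF₆ = 1860/(1 + 4.420) = 343.2 mm.
d_H₂O = 1860 − 343.2 = 1517 mm.

1517 mm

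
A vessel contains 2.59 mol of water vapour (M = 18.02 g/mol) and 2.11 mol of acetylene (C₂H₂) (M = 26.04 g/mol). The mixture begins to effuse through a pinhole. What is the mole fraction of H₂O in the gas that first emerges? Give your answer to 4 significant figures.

0.5961

Effusion rate of each component ∝ n_i/√M_i (partial pressure × 1/√M).
Mole fraction of H₂O in the effusate = (n_H₂O/√M_H₂O) / (n_H₂O/√M_H₂O + n_C₂H₂/√M_C₂H₂)
= (2.59/√18.02) / (2.59/√18.02 + 2.11/√26.04) = 0.6101/(0.6101 + 0.4135) = 0.5961.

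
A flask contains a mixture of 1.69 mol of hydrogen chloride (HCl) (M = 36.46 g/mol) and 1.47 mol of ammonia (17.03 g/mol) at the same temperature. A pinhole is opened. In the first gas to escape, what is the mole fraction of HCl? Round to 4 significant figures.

0.4400

Effusion rate of each component ∝ n_i/√M_i (partial pressure × 1/√M).
x_HCl(eff) = (n_HCl/√M_HCl) / (n_HCl/√M_HCl + n_NH₃/√M_NH₃)
= (1.69/√36.46) / (1.69/√36.46 + 1.47/√17.03) = 0.2799/(0.2799 + 0.3562) = 0.4400.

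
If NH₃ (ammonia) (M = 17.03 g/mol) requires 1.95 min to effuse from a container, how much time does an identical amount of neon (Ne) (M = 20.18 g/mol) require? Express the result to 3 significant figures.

From Graham's law, t_Ne/t_NH₃ = √(M_Ne/M_NH₃) = √(20.18/17.03) = √1.185 = 1.089.
So the time for Ne is 1.95 × 1.089 = 2.12 min.

2.12 min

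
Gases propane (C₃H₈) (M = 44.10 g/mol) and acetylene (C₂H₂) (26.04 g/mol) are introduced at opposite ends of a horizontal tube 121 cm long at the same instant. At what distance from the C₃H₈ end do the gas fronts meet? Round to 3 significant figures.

52.6 cm

In equal time, each gas travels a distance ∝ its rate ∝ 1/√M, so d_C₃H₈/d_C₂H₂ = √(M_C₂H₂/M_C₃H₈) = √(26.04/44.10) = 0.7684.
With d_C₃H₈ + d_C₂H₂ = 121 cm, d_C₂H₂ = 121/(1 + 0.7684) = 68.42 cm.
d_C₃H₈ = 121 − 68.42 = 52.6 cm.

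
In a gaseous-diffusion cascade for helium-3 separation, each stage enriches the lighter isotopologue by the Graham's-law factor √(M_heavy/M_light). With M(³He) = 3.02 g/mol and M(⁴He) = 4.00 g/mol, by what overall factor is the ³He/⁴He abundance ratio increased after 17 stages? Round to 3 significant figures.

10.9

Each stage multiplies the ratio by α = √(4.00/3.02), so after 17 stages the overall factor is α^17 = (4.00/3.02)^(17/2).
= 1.32450^(17/2) = 10.9.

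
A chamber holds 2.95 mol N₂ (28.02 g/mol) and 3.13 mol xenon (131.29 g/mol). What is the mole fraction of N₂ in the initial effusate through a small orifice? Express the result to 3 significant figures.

0.671

Effusion rate of each component ∝ n_i/√M_i (partial pressure × 1/√M).
So x_N₂ in the escaping gas = (n_N₂/√M_N₂) / Σ(n_i/√M_i)
= (2.95/√28.02) / (2.95/√28.02 + 3.13/√131.29) = 0.5573/(0.5573 + 0.2732) = 0.671.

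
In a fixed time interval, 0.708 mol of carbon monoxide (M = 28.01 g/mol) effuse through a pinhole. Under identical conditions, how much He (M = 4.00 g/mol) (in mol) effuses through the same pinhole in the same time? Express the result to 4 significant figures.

1.874 mol

By Graham's law, rate_He/rate_CO = √(M_CO/M_He) = √(28.01/4.00) = √7.003 = 2.646.
So the amount for He is 0.708 × 2.646 = 1.874 mol.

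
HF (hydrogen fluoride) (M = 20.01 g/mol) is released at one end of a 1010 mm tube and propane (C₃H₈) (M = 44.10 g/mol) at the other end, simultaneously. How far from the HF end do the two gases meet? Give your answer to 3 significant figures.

Graham's law gives d_HF/d_C₃H₈ = rate_HF/rate_C₃H₈ = √(M_C₃H₈/M_HF) = √(44.10/20.01) = 1.485.
With d_HF + d_C₃H₈ = 1010 mm, d_C₃H₈ = 1010/(1 + 1.485) = 406.5 mm.
d_HF = 1010 − 406.5 = 603 mm.

603 mm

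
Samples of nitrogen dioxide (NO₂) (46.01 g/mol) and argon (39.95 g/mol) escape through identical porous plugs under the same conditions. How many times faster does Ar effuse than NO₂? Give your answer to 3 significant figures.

From Graham's law, rate_Ar/rate_NO₂ = √(M_NO₂/M_Ar) = √(46.01/39.95) = √1.152 = 1.07.

1.07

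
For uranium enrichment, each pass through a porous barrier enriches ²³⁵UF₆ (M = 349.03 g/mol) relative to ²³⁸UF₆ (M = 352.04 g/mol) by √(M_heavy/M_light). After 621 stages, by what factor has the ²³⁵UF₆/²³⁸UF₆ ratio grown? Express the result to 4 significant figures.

After 621 stages the ratio has grown by (√(352.04/349.03))^621 = (352.04/349.03)^(621/2).
= 1.00862^(621/2) = 14.39.

14.39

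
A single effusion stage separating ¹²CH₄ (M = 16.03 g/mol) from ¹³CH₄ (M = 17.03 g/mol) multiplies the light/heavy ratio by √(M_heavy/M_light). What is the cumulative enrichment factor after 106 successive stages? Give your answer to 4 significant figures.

The single-stage factor is √(M_heavy/M_light), so 106 stages give [√(17.03/16.03)]^106 = (17.03/16.03)^(106/2).
= 1.06238^53 = 24.71.

24.71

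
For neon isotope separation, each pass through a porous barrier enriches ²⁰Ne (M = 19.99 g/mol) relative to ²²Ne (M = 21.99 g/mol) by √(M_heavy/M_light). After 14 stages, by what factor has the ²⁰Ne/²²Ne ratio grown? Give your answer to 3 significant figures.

After 14 stages the ratio has grown by (√(21.99/19.99))^14 = (21.99/19.99)^(14/2).
= 1.10005^7 = 1.95.

1.95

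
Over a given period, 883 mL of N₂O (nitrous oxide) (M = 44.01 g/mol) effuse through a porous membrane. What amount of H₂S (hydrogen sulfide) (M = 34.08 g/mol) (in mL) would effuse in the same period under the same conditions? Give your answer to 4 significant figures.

1003 mL

Graham's law gives rate_H₂S/rate_N₂O = √(M_N₂O/M_H₂S) = √(44.01/34.08) = √1.291 = 1.136.
So the volume for H₂S is 883 × 1.136 = 1003 mL.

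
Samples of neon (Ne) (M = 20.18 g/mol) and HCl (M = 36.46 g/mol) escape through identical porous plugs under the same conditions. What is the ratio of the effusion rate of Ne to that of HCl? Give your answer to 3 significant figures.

1.34

From Graham's law, rate_Ne/rate_HCl = √(M_HCl/M_Ne) = √(36.46/20.18) = √1.807 = 1.34.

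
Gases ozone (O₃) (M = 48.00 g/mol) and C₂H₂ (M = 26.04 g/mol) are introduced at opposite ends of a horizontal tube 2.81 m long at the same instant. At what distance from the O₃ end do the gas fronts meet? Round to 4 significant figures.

1.192 m

The fronts meet when d_O₃ + d_C₂H₂ = L with d_O₃/d_C₂H₂ = √(M_C₂H₂/M_O₃) (Graham's law). Here √(M_C₂H₂/M_O₃) = √(26.04/48.00) = 0.7365.
With d_O₃ + d_C₂H₂ = 2.81 m, d_C₂H₂ = 2.81/(1 + 0.7365) = 1.618 m.
d_O₃ = 2.81 − 1.618 = 1.192 m.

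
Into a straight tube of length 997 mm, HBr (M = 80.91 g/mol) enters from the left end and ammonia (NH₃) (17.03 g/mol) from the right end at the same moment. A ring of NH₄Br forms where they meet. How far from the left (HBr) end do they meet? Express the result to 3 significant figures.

314 mm

Distances travelled in equal time are proportional to diffusion rates, so d_HBr/d_NH₃ = √(M_NH₃/M_HBr) = √(17.03/80.91) = 0.4588.
With d_HBr + d_NH₃ = 997 mm, d_NH₃ = 997/(1 + 0.4588) = 683.4 mm.
d_HBr = 997 − 683.4 = 314 mm.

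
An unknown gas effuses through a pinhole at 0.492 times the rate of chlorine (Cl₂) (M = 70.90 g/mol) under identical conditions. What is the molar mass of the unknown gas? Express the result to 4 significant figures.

By Graham's law, rate_X/rate_Cl₂ = √(M_Cl₂/M_X).
0.492 = √(70.90/M_X)
M_X = 70.90 / 0.492² = 70.90 / 0.2421 = 292.9 g/mol

292.9 g/mol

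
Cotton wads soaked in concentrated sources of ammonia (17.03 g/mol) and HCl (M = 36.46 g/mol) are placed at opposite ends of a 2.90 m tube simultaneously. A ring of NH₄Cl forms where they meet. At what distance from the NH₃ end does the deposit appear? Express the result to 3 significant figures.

Distances travelled in equal time are proportional to diffusion rates, so d_NH₃/d_HCl = √(M_HCl/M_NH₃) = √(36.46/17.03) = 1.463.
With d_NH₃ + d_HCl = 2.90 m, d_HCl = 2.90/(1 + 1.463) = 1.177 m.
d_NH₃ = 2.90 − 1.177 = 1.72 m.

1.72 m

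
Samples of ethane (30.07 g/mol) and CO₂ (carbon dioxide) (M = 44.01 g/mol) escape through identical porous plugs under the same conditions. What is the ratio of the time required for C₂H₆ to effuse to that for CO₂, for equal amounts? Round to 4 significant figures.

0.8266

Since effusion rate ∝ 1/√M, t_C₂H₆/t_CO₂ = √(M_C₂H₆/M_CO₂) = √(30.07/44.01) = √0.6833 = 0.8266.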